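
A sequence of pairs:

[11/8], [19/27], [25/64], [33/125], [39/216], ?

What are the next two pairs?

For the first slot, alternating steps +8, +6, +8, +6, …: 11, 19, 25, 33, 39 → 47 → 53.
Second slot goes 8, 27, 64, 125, 216 → 343 → 512 (perfect cubes: 2³, 3³, 4³, …).
So the next two pairs are [47/343] and [53/512].

[47/343], [53/512]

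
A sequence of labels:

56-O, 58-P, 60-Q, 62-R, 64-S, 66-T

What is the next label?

First component — +2 each step: 56, 58, 60, 62, 64, 66 → 68.
Letter: letters move forward 1 place in the alphabet, so O, P, Q, R, S, T → U.
Combining the parts gives 68-U.

68-U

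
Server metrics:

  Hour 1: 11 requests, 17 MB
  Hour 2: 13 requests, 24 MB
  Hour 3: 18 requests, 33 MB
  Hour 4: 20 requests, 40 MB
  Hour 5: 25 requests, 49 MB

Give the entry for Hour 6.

27 requests, 56 MB

Requests: alternating steps +2, +5, +2, +5, …; 11, 13, 18, 20, 25 → 27.
For the MB, alternating steps +7, +9, +7, +9, …: 17, 24, 33, 40, 49 → 56.
Combining the parts gives 27 requests, 56 MB.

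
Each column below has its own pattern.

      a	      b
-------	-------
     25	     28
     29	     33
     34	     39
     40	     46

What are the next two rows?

47  54; 55  63

Column a: differences are 4, 5, 6, … (increasing by 1 each time), so 25, 29, 34, 40 → 47 → 55.
For the column b, differences are 5, 6, 7, … (increasing by 1 each time): 28, 33, 39, 46 → 54 → 63.
So the next two rows are 47  54 and 55  63.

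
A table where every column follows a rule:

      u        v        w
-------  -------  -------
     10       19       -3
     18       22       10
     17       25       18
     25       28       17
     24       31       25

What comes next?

Column u goes 10, 18, 17, 25, 24 → 32 (alternating steps +8, −1, +8, −1, …).
Column v — +3 each step: 19, 22, 25, 28, 31 → 34.
For the column w, always the previous value of the column u: -3, 10, 18, 17, 25 → 24.
So the next row is 32  34  24.

32  34  24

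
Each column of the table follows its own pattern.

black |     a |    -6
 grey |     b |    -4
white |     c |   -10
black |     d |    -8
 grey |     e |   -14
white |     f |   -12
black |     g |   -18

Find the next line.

grey  h  -16

Shade goes black, grey, white, black, grey, white, black → grey (repeats black → grey → white).
For the letter, letters move forward 1 place in the alphabet: a, b, c, d, e, f, g → h.
Third component goes -6, -4, -10, -8, -14, -12, -18 → -16 (alternating steps +2, −6, +2, −6, …).
Putting it together: grey  h  -16.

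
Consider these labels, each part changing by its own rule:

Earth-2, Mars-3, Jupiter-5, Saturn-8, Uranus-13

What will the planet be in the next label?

Planet: runs through the planets Mercury→Neptune, so Earth, Mars, Jupiter, Saturn, Uranus → Neptune.

Neptune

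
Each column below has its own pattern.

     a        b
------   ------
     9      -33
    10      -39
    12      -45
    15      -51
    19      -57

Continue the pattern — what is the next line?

24  -63

Column a — differences are 1, 2, 3, … (increasing by 1 each time): 9, 10, 12, 15, 19 → 24.
Column b: −6 each step; -33, -39, -45, -51, -57 → -63.
Combining the parts gives 24  -63.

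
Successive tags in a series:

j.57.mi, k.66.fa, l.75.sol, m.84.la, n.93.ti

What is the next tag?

Letter — letters move forward 1 place in the alphabet: j, k, l, m, n → o.
Second component: 57, 66, 75, 84, 93 → 102 (+9 each step).
For the note, runs through the solfège scale do→ti: mi, fa, sol, la, ti → do.
Putting it together: o.102.do.

o.102.do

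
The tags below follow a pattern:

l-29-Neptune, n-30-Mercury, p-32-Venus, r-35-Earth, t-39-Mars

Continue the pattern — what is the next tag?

v-44-Jupiter

Letter goes l, n, p, r, t → v (letters move forward 2 places in the alphabet).
Second component: 29, 30, 32, 35, 39 → 44 (differences are 1, 2, 3, … (increasing by 1 each time)).
Planet — runs through the planets Mercury→Neptune: Neptune, Mercury, Venus, Earth, Mars → Jupiter.
So the next tag is v-44-Jupiter.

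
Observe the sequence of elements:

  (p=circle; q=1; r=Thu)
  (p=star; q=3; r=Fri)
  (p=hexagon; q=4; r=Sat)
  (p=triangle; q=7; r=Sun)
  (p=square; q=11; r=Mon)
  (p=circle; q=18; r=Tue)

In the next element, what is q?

Q: 1, 3, 4, 7, 11, 18 → 29 (each term is the sum of the two before it).

29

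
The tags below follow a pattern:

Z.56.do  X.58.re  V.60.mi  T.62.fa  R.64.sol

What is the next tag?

P.66.la

Letter goes Z, X, V, T, R → P (letters move back 2 places in the alphabet).
Second component goes 56, 58, 60, 62, 64 → 66 (+2 each step).
For the note, runs through the solfège scale do→ti: do, re, mi, fa, sol → la.
Putting it together: P.66.la.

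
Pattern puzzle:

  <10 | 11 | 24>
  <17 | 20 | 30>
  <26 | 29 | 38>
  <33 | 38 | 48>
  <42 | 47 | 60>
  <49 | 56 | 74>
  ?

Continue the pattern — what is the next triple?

For the first part, alternating steps +7, +9, +7, +9, …: 10, 17, 26, 33, 42, 49 → 58.
Second part goes 11, 20, 29, 38, 47, 56 → 65 (+9 each step).
Third part — differences are 6, 8, 10, … (increasing by 2 each time): 24, 30, 38, 48, 60, 74 → 90.
So the next triple is <58 | 65 | 90>.

<58 | 65 | 90>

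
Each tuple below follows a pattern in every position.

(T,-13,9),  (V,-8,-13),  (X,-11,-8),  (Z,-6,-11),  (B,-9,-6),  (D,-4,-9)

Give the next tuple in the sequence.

(F,-7,-4)

Letter goes T, V, X, Z, B, D → F (letters move forward 2 places in the alphabet, wrapping Z→A).
For the second coordinate, alternating steps +5, −3, +5, −3, …: -13, -8, -11, -6, -9, -4 → -7.
Third coordinate: always the previous value of the second coordinate; 9, -13, -8, -11, -6, -9 → -4.
Putting it together: (F,-7,-4).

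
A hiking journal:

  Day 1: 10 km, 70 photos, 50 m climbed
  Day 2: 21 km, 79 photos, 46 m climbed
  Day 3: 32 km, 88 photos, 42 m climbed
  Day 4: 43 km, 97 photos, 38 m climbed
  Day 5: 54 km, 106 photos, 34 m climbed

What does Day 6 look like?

65 km, 115 photos, 30 m climbed

Km — +11 each step: 10, 21, 32, 43, 54 → 65.
Photos: +9 each step; 70, 79, 88, 97, 106 → 115.
M climbed goes 50, 46, 42, 38, 34 → 30 (−4 each step).
Combining the parts gives 65 km, 115 photos, 30 m climbed.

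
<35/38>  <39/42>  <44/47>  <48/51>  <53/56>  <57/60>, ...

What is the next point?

First coordinate: alternating steps +4, +5, +4, +5, …; 35, 39, 44, 48, 53, 57 → 62.
Second coordinate goes 38, 42, 47, 51, 56, 60 → 65 (always 3 more than the first coordinate).
So the next point is <62/65>.

<62/65>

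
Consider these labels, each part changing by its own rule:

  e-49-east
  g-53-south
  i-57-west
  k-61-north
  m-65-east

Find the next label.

Letter: letters move forward 2 places in the alphabet; e, g, i, k, m → o.
Second component goes 49, 53, 57, 61, 65 → 69 (+4 each step).
Direction: repeats east → south → west → north, so east, south, west, north, east → south.
Combining the parts gives o-69-south.

o-69-south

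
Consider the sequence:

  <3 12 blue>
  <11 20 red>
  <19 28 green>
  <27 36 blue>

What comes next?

<35 44 red>

First value goes 3, 11, 19, 27 → 35 (+8 each step).
Second value: always 9 more than the first value, so 12, 20, 28, 36 → 44.
Colour: repeats blue → red → green, so blue, red, green, blue → red.
Combining the parts gives <35 44 red>.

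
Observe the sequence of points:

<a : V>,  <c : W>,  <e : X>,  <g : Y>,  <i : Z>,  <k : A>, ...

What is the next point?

<m : B>

First letter: letters move forward 2 places in the alphabet; a, c, e, g, i, k → m.
Second letter goes V, W, X, Y, Z, A → B (letters move forward 1 place in the alphabet, wrapping Z→A).
Combining the parts gives <m : B>.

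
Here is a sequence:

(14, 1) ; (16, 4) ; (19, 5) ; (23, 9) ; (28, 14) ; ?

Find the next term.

(34, 23)

First slot: differences are 2, 3, 4, … (increasing by 1 each time); 14, 16, 19, 23, 28 → 34.
Second slot — each term is the sum of the two before it: 1, 4, 5, 9, 14 → 23.
Putting it together: (34, 23).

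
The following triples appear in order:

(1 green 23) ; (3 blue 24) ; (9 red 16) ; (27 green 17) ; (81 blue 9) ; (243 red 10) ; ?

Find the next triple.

First coordinate: 1, 3, 9, 27, 81, 243 → 729 (×3 each step).
For the colour, repeats green → blue → red: green, blue, red, green, blue, red → green.
Third coordinate goes 23, 24, 16, 17, 9, 10 → 2 (alternating steps +1, −8, +1, −8, …).
So the next triple is (729 green 2).

(729 green 2)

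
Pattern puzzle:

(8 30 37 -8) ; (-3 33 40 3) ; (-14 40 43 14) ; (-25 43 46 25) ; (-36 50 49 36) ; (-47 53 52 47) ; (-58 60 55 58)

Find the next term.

(-69 63 58 69)

First part goes 8, -3, -14, -25, -36, -47, -58 → -69 (−11 each step).
Second part — alternating steps +3, +7, +3, +7, …: 30, 33, 40, 43, 50, 53, 60 → 63.
Third part — +3 each step: 37, 40, 43, 46, 49, 52, 55 → 58.
Fourth part goes -8, 3, 14, 25, 36, 47, 58 → 69 (always the negative of the first part).
So the next term is (-69 63 58 69).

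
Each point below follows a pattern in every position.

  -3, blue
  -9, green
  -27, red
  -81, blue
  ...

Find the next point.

First entry — ×3 each step: -3, -9, -27, -81 → -243.
Colour — repeats blue → green → red: blue, green, red, blue → green.
Combining the parts gives -243, green.

-243, green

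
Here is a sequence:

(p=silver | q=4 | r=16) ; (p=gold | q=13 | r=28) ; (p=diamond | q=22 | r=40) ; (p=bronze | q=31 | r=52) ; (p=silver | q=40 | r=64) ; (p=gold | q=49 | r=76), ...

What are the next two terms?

(p=diamond | q=58 | r=88), (p=bronze | q=67 | r=100)

P: repeats silver → gold → diamond → bronze; silver, gold, diamond, bronze, silver, gold → diamond → bronze.
Q: +9 each step, so 4, 13, 22, 31, 40, 49 → 58 → 67.
R: 16, 28, 40, 52, 64, 76 → 88 → 100 (+12 each step).
So the next two terms are (p=diamond | q=58 | r=88) and (p=bronze | q=67 | r=100).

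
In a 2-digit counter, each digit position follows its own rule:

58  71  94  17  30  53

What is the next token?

76

First digit — +2 each step, mod 10: 5, 7, 9, 1, 3, 5 → 7.
For the second digit, +3 each step, mod 10: 8, 1, 4, 7, 0, 3 → 6.
Putting it together: 76.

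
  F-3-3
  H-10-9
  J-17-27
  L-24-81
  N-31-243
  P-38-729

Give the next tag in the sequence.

For the letter, letters move forward 2 places in the alphabet: F, H, J, L, N, P → R.
Second component: +7 each step; 3, 10, 17, 24, 31, 38 → 45.
Third component: ×3 each step; 3, 9, 27, 81, 243, 729 → 2187.
Combining the parts gives R-45-2187.

R-45-2187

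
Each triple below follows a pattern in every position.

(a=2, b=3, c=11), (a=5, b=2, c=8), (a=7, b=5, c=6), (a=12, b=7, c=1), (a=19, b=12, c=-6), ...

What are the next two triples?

A: each term is the sum of the two before it, so 2, 5, 7, 12, 19 → 31 → 50.
B — each term is the sum of the two before it: 3, 2, 5, 7, 12 → 19 → 31.
For the c, together with the a always sums to 13: 11, 8, 6, 1, -6 → -18 → -37.
So the next two triples are (a=31, b=19, c=-18) and (a=50, b=31, c=-37).

(a=31, b=19, c=-18), (a=50, b=31, c=-37)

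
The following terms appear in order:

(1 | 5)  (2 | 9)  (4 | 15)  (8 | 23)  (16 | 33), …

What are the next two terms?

(32 | 45), (64 | 59)

First component — ×2 each step: 1, 2, 4, 8, 16 → 32 → 64.
Second component: 5, 9, 15, 23, 33 → 45 → 59 (differences are 4, 6, 8, … (increasing by 2 each time)).
Putting the parts together: (32 | 45) and then (64 | 59).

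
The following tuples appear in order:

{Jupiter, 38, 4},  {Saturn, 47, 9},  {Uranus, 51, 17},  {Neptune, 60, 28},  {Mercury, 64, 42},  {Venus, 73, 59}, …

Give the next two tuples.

{Earth, 77, 79}, {Mars, 86, 102}

Planet: runs through the planets Mercury→Neptune; Jupiter, Saturn, Uranus, Neptune, Mercury, Venus → Earth → Mars.
Second entry — alternating steps +9, +4, +9, +4, …: 38, 47, 51, 60, 64, 73 → 77 → 86.
For the third entry, differences are 5, 8, 11, … (increasing by 3 each time): 4, 9, 17, 28, 42, 59 → 79 → 102.
Putting the parts together: {Earth, 77, 79} and then {Mars, 86, 102}.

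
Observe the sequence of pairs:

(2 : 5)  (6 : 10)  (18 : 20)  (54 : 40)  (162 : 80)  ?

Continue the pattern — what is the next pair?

First component: 2, 6, 18, 54, 162 → 486 (×3 each step).
Second component: ×2 each step; 5, 10, 20, 40, 80 → 160.
So the next pair is (486 : 160).

(486 : 160)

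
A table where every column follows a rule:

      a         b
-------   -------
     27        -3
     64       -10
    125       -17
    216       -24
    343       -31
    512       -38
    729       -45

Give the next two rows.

1000  -52; 1331  -59

Column a goes 27, 64, 125, 216, 343, 512, 729 → 1000 → 1331 (perfect cubes: 3³, 4³, 5³, …).
Column b: −7 each step; -3, -10, -17, -24, -31, -38, -45 → -52 → -59.
So the next two rows are 1000  -52 and 1331  -59.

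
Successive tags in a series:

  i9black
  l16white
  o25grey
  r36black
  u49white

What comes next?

For the letter, letters move forward 3 places in the alphabet: i, l, o, r, u → x.
Second component — perfect squares: 3², 4², 5², …: 9, 16, 25, 36, 49 → 64.
For the shade, repeats black → white → grey: black, white, grey, black, white → grey.
Combining the parts gives x64grey.

x64grey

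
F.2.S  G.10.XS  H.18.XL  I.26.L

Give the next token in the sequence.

For the letter, letters move forward 1 place in the alphabet: F, G, H, I → J.
Second component: +8 each step, so 2, 10, 18, 26 → 34.
For the size, runs backward through clothing sizes XS→XL: S, XS, XL, L → M.
Combining the parts gives J.34.M.

J.34.M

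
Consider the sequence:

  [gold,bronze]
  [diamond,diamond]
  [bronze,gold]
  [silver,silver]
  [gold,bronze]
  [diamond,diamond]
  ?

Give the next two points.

For the first rank, repeats gold → diamond → bronze → silver: gold, diamond, bronze, silver, gold, diamond → bronze → silver.
For the second rank, repeats bronze → diamond → gold → silver: bronze, diamond, gold, silver, bronze, diamond → gold → silver.
Putting the parts together: [bronze,gold] and then [silver,silver].

[bronze,gold], [silver,silver]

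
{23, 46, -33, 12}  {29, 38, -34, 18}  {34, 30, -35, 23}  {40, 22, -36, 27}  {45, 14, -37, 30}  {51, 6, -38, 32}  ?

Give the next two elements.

First entry: alternating steps +6, +5, +6, +5, …; 23, 29, 34, 40, 45, 51 → 56 → 62.
Second entry — −8 each step: 46, 38, 30, 22, 14, 6 → -2 → -10.
Third entry — −1 each step: -33, -34, -35, -36, -37, -38 → -39 → -40.
Fourth entry goes 12, 18, 23, 27, 30, 32 → 33 → 33 (differences are 6, 5, 4, … (decreasing by 1 each time)).
Putting the parts together: {56, -2, -39, 33} and then {62, -10, -40, 33}.

{56, -2, -39, 33}, {62, -10, -40, 33}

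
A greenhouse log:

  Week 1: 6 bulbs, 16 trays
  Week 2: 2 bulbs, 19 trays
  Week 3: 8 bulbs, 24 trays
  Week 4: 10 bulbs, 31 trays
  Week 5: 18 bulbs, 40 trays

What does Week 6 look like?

28 bulbs, 51 trays

For the bulbs, each term is the sum of the two before it: 6, 2, 8, 10, 18 → 28.
Trays: differences are 3, 5, 7, … (increasing by 2 each time), so 16, 19, 24, 31, 40 → 51.
Combining the parts gives 28 bulbs, 51 trays.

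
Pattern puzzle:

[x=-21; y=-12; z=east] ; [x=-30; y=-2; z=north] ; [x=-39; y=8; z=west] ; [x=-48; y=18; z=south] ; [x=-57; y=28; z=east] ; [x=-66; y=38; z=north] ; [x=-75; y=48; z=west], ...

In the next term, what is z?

Z: east, north, west, south, east, north, west → south (repeats east → north → west → south).

south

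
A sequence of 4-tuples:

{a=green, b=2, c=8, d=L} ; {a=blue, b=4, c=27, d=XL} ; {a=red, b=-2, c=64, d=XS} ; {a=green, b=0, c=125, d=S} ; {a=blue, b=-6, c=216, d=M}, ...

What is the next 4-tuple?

{a=red, b=-4, c=343, d=L}

A: green, blue, red, green, blue → red (repeats green → blue → red).
B: alternating steps +2, −6, +2, −6, …, so 2, 4, -2, 0, -6 → -4.
C: 8, 27, 64, 125, 216 → 343 (perfect cubes: 2³, 3³, 4³, …).
D: runs through clothing sizes XS→XL, so L, XL, XS, S, M → L.
So the next 4-tuple is {a=red, b=-4, c=343, d=L}.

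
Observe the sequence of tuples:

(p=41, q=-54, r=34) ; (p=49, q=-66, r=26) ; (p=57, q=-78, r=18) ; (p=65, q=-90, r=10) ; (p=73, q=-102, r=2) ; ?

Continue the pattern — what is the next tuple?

P: 41, 49, 57, 65, 73 → 81 (+8 each step).
Q goes -54, -66, -78, -90, -102 → -114 (−12 each step).
R goes 34, 26, 18, 10, 2 → -6 (together with the p always sums to 75).
Putting it together: (p=81, q=-114, r=-6).

(p=81, q=-114, r=-6)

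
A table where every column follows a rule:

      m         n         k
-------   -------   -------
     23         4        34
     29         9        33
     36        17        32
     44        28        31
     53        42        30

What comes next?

Column m: 23, 29, 36, 44, 53 → 63 (differences are 6, 7, 8, … (increasing by 1 each time)).
Column n goes 4, 9, 17, 28, 42 → 59 (differences are 5, 8, 11, … (increasing by 3 each time)).
Column k goes 34, 33, 32, 31, 30 → 29 (−1 each step).
Combining the parts gives 63  59  29.

63  59  29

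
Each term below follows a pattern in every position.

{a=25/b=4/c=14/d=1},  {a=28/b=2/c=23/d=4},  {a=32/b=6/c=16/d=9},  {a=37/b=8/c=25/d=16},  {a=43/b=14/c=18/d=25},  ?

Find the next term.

{a=50/b=22/c=27/d=36}

For the a, differences are 3, 4, 5, … (increasing by 1 each time): 25, 28, 32, 37, 43 → 50.
For the b, each term is the sum of the two before it: 4, 2, 6, 8, 14 → 22.
C — alternating steps +9, −7, +9, −7, …: 14, 23, 16, 25, 18 → 27.
D goes 1, 4, 9, 16, 25 → 36 (perfect squares: 1², 2², 3², …).
Combining the parts gives {a=50/b=22/c=27/d=36}.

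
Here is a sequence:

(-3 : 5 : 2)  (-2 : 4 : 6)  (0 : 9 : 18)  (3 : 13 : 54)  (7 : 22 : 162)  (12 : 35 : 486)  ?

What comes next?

(18 : 57 : 1458)

First value goes -3, -2, 0, 3, 7, 12 → 18 (differences are 1, 2, 3, … (increasing by 1 each time)).
For the second value, each term is the sum of the two before it: 5, 4, 9, 13, 22, 35 → 57.
Third value: ×3 each step; 2, 6, 18, 54, 162, 486 → 1458.
Putting it together: (18 : 57 : 1458).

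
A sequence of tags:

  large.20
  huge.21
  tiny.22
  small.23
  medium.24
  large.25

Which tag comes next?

huge.26

Size: repeats large → huge → tiny → small → medium; large, huge, tiny, small, medium, large → huge.
Second component goes 20, 21, 22, 23, 24, 25 → 26 (+1 each step).
Combining the parts gives huge.26.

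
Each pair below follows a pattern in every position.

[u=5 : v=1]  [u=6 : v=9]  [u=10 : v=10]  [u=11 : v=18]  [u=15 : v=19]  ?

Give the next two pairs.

[u=16 : v=27], [u=20 : v=28]

For the u, alternating steps +1, +4, +1, +4, …: 5, 6, 10, 11, 15 → 16 → 20.
V — alternating steps +8, +1, +8, +1, …: 1, 9, 10, 18, 19 → 27 → 28.
Putting the parts together: [u=16 : v=27] and then [u=20 : v=28].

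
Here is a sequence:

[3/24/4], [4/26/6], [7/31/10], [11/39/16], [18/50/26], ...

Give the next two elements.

[29/64/42], [47/81/68]

First component: each term is the sum of the two before it, so 3, 4, 7, 11, 18 → 29 → 47.
For the second component, differences are 2, 5, 8, … (increasing by 3 each time): 24, 26, 31, 39, 50 → 64 → 81.
Third component: 4, 6, 10, 16, 26 → 42 → 68 (each term is the sum of the two before it).
So the next two elements are [29/64/42] and [47/81/68].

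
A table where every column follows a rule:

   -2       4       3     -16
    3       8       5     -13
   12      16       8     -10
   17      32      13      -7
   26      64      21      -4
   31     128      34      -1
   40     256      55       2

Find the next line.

45  512  89  5

First component goes -2, 3, 12, 17, 26, 31, 40 → 45 (alternating steps +5, +9, +5, +9, …).
Second component goes 4, 8, 16, 32, 64, 128, 256 → 512 (×2 each step).
For the third component, each term is the sum of the two before it: 3, 5, 8, 13, 21, 34, 55 → 89.
Fourth component — +3 each step: -16, -13, -10, -7, -4, -1, 2 → 5.
So the next line is 45  512  89  5.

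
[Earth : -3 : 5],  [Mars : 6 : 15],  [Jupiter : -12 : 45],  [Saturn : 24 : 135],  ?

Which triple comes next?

[Uranus : -48 : 405]

Planet: runs through the planets Mercury→Neptune; Earth, Mars, Jupiter, Saturn → Uranus.
Second part: -3, 6, -12, 24 → -48 (×(-2) each step).
For the third part, ×3 each step: 5, 15, 45, 135 → 405.
Combining the parts gives [Uranus : -48 : 405].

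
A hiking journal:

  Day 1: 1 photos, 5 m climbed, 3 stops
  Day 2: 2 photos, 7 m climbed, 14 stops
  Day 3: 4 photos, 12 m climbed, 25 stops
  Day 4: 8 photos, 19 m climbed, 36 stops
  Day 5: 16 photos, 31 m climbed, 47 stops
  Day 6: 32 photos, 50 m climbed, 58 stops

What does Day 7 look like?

Photos: ×2 each step; 1, 2, 4, 8, 16, 32 → 64.
M climbed goes 5, 7, 12, 19, 31, 50 → 81 (each term is the sum of the two before it).
Stops: +11 each step; 3, 14, 25, 36, 47, 58 → 69.
So the next row is 64 photos, 81 m climbed, 69 stops.

64 photos, 81 m climbed, 69 stops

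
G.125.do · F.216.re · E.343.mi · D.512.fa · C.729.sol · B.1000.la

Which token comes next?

Letter: letters move back 1 place in the alphabet, so G, F, E, D, C, B → A.
For the second component, perfect cubes: 5³, 6³, 7³, …: 125, 216, 343, 512, 729, 1000 → 1331.
Note: runs through the solfège scale do→ti, so do, re, mi, fa, sol, la → ti.
Putting it together: A.1331.ti.

A.1331.ti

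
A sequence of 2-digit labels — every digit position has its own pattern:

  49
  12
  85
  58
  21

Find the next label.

First digit — −3 each step, mod 10: 4, 1, 8, 5, 2 → 9.
Second digit: +3 each step, mod 10, so 9, 2, 5, 8, 1 → 4.
Putting it together: 94.

94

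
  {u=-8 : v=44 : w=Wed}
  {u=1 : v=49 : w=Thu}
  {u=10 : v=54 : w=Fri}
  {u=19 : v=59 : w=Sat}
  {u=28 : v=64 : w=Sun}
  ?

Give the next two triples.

{u=37 : v=69 : w=Mon}, {u=46 : v=74 : w=Tue}

U — +9 each step: -8, 1, 10, 19, 28 → 37 → 46.
V: +5 each step; 44, 49, 54, 59, 64 → 69 → 74.
For the w, runs through the weekdays Mon→Sun: Wed, Thu, Fri, Sat, Sun → Mon → Tue.
Putting the parts together: {u=37 : v=69 : w=Mon} and then {u=46 : v=74 : w=Tue}.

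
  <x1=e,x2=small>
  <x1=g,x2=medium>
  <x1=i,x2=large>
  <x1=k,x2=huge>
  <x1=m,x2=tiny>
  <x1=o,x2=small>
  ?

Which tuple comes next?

X1: e, g, i, k, m, o → q (letters move forward 2 places in the alphabet).
X2 goes small, medium, large, huge, tiny, small → medium (repeats small → medium → large → huge → tiny).
So the next tuple is <x1=q,x2=medium>.

<x1=q,x2=medium>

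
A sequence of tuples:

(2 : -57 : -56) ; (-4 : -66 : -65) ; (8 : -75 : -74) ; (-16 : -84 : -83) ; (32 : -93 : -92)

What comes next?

First component: ×(-2) each step; 2, -4, 8, -16, 32 → -64.
Second component: -57, -66, -75, -84, -93 → -102 (−9 each step).
Third component goes -56, -65, -74, -83, -92 → -101 (always 1 more than the second component).
So the next tuple is (-64 : -102 : -101).

(-64 : -102 : -101)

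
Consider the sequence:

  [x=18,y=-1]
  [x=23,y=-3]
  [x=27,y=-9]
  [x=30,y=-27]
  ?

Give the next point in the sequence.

For the x, differences are 5, 4, 3, … (decreasing by 1 each time): 18, 23, 27, 30 → 32.
For the y, ×3 each step: -1, -3, -9, -27 → -81.
So the next point is [x=32,y=-81].

[x=32,y=-81]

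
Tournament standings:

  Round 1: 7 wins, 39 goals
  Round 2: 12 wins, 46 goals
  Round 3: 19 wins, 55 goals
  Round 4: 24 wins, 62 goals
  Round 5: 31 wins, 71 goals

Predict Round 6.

Wins: 7, 12, 19, 24, 31 → 36 (alternating steps +5, +7, +5, +7, …).
Goals: alternating steps +7, +9, +7, +9, …, so 39, 46, 55, 62, 71 → 78.
Combining the parts gives 36 wins, 78 goals.

36 wins, 78 goals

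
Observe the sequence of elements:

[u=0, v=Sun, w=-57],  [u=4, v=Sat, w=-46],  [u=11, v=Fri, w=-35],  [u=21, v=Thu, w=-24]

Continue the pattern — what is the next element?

U: differences are 4, 7, 10, … (increasing by 3 each time), so 0, 4, 11, 21 → 34.
V: runs backward through the weekdays Mon→Sun; Sun, Sat, Fri, Thu → Wed.
W: -57, -46, -35, -24 → -13 (+11 each step).
Putting it together: [u=34, v=Wed, w=-13].

[u=34, v=Wed, w=-13]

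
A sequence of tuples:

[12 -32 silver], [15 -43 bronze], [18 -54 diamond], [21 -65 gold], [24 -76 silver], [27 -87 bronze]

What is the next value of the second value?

For the second value, −11 each step: -32, -43, -54, -65, -76, -87 → -98.

-98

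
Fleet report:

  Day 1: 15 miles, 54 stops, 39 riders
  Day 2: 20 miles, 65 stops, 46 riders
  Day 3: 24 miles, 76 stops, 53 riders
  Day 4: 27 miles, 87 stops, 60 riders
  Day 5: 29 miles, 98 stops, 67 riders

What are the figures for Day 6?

Miles — differences are 5, 4, 3, … (decreasing by 1 each time): 15, 20, 24, 27, 29 → 30.
Stops: +11 each step; 54, 65, 76, 87, 98 → 109.
Riders: +7 each step, so 39, 46, 53, 60, 67 → 74.
Putting it together: 30 miles, 109 stops, 74 riders.

30 miles, 109 stops, 74 riders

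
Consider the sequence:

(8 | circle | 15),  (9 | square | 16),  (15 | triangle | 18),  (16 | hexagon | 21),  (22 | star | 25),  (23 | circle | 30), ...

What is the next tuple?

(29 | square | 36)

First coordinate: alternating steps +1, +6, +1, +6, …, so 8, 9, 15, 16, 22, 23 → 29.
Shape: repeats circle → square → triangle → hexagon → star, so circle, square, triangle, hexagon, star, circle → square.
Third coordinate: differences are 1, 2, 3, … (increasing by 1 each time); 15, 16, 18, 21, 25, 30 → 36.
Combining the parts gives (29 | square | 36).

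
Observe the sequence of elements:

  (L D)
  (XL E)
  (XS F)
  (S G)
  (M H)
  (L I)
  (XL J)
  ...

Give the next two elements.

Size goes L, XL, XS, S, M, L, XL → XS → S (repeats L → XL → XS → S → M).
Letter: D, E, F, G, H, I, J → K → L (letters move forward 1 place in the alphabet).
So the next two elements are (XS K) and (S L).

(XS K), (S L)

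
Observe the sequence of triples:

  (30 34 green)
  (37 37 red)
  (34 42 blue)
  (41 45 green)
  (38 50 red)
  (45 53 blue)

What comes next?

(42 58 green)

For the first value, alternating steps +7, −3, +7, −3, …: 30, 37, 34, 41, 38, 45 → 42.
Second value: 34, 37, 42, 45, 50, 53 → 58 (alternating steps +3, +5, +3, +5, …).
For the colour, repeats green → red → blue: green, red, blue, green, red, blue → green.
So the next triple is (42 58 green).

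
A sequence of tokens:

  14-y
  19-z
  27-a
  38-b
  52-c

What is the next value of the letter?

Letter goes y, z, a, b, c → d (letters move forward 1 place in the alphabet, wrapping Z→A).

d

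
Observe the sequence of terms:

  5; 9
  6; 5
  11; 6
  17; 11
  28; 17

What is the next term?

First component: each term is the sum of the two before it; 5, 6, 11, 17, 28 → 45.
For the second component, always the previous value of the first component: 9, 5, 6, 11, 17 → 28.
Combining the parts gives 45; 28.

45; 28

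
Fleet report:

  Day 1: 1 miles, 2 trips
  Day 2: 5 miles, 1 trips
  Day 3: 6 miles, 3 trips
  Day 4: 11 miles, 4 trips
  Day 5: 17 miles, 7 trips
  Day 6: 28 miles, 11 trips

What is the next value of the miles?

45

Miles: 1, 5, 6, 11, 17, 28 → 45 (each term is the sum of the two before it).
For the trips, each term is the sum of the two before it: 2, 1, 3, 4, 7, 11 → 18.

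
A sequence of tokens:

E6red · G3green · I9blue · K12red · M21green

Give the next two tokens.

Letter: letters move forward 2 places in the alphabet; E, G, I, K, M → O → Q.
Second component — each term is the sum of the two before it: 6, 3, 9, 12, 21 → 33 → 54.
Colour goes red, green, blue, red, green → blue → red (repeats red → green → blue).
So the next two tokens are O33blue and Q54red.

O33blue, Q54red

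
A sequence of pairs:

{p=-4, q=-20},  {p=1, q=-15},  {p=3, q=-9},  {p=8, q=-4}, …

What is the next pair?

{p=10, q=2}

P — alternating steps +5, +2, +5, +2, …: -4, 1, 3, 8 → 10.
For the q, alternating steps +5, +6, +5, +6, …: -20, -15, -9, -4 → 2.
Putting it together: {p=10, q=2}.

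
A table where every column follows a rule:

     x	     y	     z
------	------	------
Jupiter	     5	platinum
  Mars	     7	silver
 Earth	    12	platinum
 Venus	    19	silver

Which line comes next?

Mercury  31  platinum

Column x: runs backward through the planets Mercury→Neptune, so Jupiter, Mars, Earth, Venus → Mercury.
Column y goes 5, 7, 12, 19 → 31 (each term is the sum of the two before it).
Column z: alternates platinum ↔ silver, so platinum, silver, platinum, silver → platinum.
Putting it together: Mercury  31  platinum.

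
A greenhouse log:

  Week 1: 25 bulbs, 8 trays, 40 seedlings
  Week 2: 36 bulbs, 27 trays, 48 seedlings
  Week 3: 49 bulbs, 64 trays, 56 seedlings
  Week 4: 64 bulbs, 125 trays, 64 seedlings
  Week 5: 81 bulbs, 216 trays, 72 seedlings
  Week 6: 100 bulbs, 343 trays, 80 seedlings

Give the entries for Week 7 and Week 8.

121 bulbs, 512 trays, 88 seedlings; 144 bulbs, 729 trays, 96 seedlings

Bulbs: 25, 36, 49, 64, 81, 100 → 121 → 144 (perfect squares: 5², 6², 7², …).
Trays — perfect cubes: 2³, 3³, 4³, …: 8, 27, 64, 125, 216, 343 → 512 → 729.
Seedlings goes 40, 48, 56, 64, 72, 80 → 88 → 96 (+8 each step).
Putting the parts together: 121 bulbs, 512 trays, 88 seedlings and then 144 bulbs, 729 trays, 96 seedlings.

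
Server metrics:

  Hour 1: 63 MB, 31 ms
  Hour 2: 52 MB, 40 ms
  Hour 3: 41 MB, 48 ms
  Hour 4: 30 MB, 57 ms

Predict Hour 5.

MB goes 63, 52, 41, 30 → 19 (−11 each step).
Ms: 31, 40, 48, 57 → 65 (alternating steps +9, +8, +9, +8, …).
So the next row is 19 MB, 65 ms.

19 MB, 65 ms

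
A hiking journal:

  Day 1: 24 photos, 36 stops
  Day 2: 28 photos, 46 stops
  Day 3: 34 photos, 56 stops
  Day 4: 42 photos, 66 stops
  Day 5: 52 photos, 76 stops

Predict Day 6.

64 photos, 86 stops

Photos — differences are 4, 6, 8, … (increasing by 2 each time): 24, 28, 34, 42, 52 → 64.
Stops: +10 each step; 36, 46, 56, 66, 76 → 86.
So the next line is 64 photos, 86 stops.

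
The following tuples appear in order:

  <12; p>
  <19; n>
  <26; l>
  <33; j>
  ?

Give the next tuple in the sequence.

<40; h>

First coordinate: +7 each step, so 12, 19, 26, 33 → 40.
Letter — letters move back 2 places in the alphabet: p, n, l, j → h.
Combining the parts gives <40; h>.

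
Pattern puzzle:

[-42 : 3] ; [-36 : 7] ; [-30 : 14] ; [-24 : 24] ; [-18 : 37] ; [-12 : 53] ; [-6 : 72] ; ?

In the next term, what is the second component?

First component: -42, -36, -30, -24, -18, -12, -6 → 0 (+6 each step).
Second component: differences are 4, 7, 10, … (increasing by 3 each time); 3, 7, 14, 24, 37, 53, 72 → 94.

94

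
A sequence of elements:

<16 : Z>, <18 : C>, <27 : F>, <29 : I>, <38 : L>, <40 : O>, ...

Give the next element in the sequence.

First entry: alternating steps +2, +9, +2, +9, …, so 16, 18, 27, 29, 38, 40 → 49.
Letter: Z, C, F, I, L, O → R (letters move forward 3 places in the alphabet, wrapping Z→A).
So the next element is <49 : R>.

<49 : R>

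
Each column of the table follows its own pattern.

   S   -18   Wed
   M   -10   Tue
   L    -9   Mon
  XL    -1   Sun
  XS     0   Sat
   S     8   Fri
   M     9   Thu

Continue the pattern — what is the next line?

Size — repeats S → M → L → XL → XS: S, M, L, XL, XS, S, M → L.
For the second component, alternating steps +8, +1, +8, +1, …: -18, -10, -9, -1, 0, 8, 9 → 17.
Day — runs backward through the weekdays Mon→Sun: Wed, Tue, Mon, Sun, Sat, Fri, Thu → Wed.
Putting it together: L  17  Wed.

L  17  Wed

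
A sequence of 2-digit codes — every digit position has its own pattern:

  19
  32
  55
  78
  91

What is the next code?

First digit: +2 each step, mod 10, so 1, 3, 5, 7, 9 → 1.
Second digit: 9, 2, 5, 8, 1 → 4 (+3 each step, mod 10).
Combining the parts gives 14.

14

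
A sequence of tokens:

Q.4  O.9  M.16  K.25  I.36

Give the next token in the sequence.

Letter goes Q, O, M, K, I → G (letters move back 2 places in the alphabet).
Second component goes 4, 9, 16, 25, 36 → 49 (perfect squares: 2², 3², 4², …).
Combining the parts gives G.49.

G.49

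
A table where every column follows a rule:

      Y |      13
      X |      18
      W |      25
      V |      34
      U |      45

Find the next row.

T  58

Letter: letters move back 1 place in the alphabet; Y, X, W, V, U → T.
Second component: differences are 5, 7, 9, … (increasing by 2 each time), so 13, 18, 25, 34, 45 → 58.
Combining the parts gives T  58.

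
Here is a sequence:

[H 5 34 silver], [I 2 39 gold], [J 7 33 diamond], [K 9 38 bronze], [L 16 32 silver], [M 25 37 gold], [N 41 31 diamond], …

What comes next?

For the letter, letters move forward 1 place in the alphabet: H, I, J, K, L, M, N → O.
Second coordinate goes 5, 2, 7, 9, 16, 25, 41 → 66 (each term is the sum of the two before it).
Third coordinate: alternating steps +5, −6, +5, −6, …; 34, 39, 33, 38, 32, 37, 31 → 36.
Rank: repeats silver → gold → diamond → bronze; silver, gold, diamond, bronze, silver, gold, diamond → bronze.
Putting it together: [O 66 36 bronze].

[O 66 36 bronze]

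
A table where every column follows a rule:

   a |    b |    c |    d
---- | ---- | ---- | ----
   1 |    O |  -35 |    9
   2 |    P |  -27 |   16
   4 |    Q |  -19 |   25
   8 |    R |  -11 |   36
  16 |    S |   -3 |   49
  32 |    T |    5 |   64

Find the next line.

64  U  13  81

Column a: 1, 2, 4, 8, 16, 32 → 64 (×2 each step).
Column b: letters move forward 1 place in the alphabet, so O, P, Q, R, S, T → U.
Column c — +8 each step: -35, -27, -19, -11, -3, 5 → 13.
For the column d, perfect squares: 3², 4², 5², …: 9, 16, 25, 36, 49, 64 → 81.
Putting it together: 64  U  13  81.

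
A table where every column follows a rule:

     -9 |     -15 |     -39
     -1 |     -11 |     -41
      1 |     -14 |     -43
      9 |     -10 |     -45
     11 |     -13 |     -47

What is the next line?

19  -9  -49

For the first component, alternating steps +8, +2, +8, +2, …: -9, -1, 1, 9, 11 → 19.
Second component: -15, -11, -14, -10, -13 → -9 (alternating steps +4, −3, +4, −3, …).
Third component: −2 each step; -39, -41, -43, -45, -47 → -49.
Putting it together: 19  -9  -49.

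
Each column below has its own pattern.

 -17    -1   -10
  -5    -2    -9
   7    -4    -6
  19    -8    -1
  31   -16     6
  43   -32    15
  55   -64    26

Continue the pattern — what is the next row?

For the first component, +12 each step: -17, -5, 7, 19, 31, 43, 55 → 67.
Second component: ×2 each step, so -1, -2, -4, -8, -16, -32, -64 → -128.
Third component — differences are 1, 3, 5, … (increasing by 2 each time): -10, -9, -6, -1, 6, 15, 26 → 39.
So the next row is 67  -128  39.

67  -128  39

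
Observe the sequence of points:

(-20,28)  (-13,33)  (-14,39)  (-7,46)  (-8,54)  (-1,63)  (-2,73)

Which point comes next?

(5,84)

First component: alternating steps +7, −1, +7, −1, …, so -20, -13, -14, -7, -8, -1, -2 → 5.
For the second component, differences are 5, 6, 7, … (increasing by 1 each time): 28, 33, 39, 46, 54, 63, 73 → 84.
Putting it together: (5,84).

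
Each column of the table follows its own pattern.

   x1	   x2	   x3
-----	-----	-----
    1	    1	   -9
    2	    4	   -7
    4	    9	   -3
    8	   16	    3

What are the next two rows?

16  25  11; 32  36  21

For the column x1, ×2 each step: 1, 2, 4, 8 → 16 → 32.
Column x2: perfect squares: 1², 2², 3², …, so 1, 4, 9, 16 → 25 → 36.
Column x3: differences are 2, 4, 6, … (increasing by 2 each time); -9, -7, -3, 3 → 11 → 21.
Putting the parts together: 16  25  11 and then 32  36  21.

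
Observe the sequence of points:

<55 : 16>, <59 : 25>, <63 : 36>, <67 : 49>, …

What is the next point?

<71 : 64>

First coordinate — +4 each step: 55, 59, 63, 67 → 71.
For the second coordinate, perfect squares: 4², 5², 6², …: 16, 25, 36, 49 → 64.
Putting it together: <71 : 64>.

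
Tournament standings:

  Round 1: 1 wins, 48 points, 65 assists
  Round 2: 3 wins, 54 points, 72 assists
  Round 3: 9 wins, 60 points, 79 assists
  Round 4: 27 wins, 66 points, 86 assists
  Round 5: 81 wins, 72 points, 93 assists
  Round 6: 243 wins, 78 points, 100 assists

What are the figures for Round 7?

Wins: ×3 each step, so 1, 3, 9, 27, 81, 243 → 729.
Points: +6 each step, so 48, 54, 60, 66, 72, 78 → 84.
Assists goes 65, 72, 79, 86, 93, 100 → 107 (+7 each step).
Combining the parts gives 729 wins, 84 points, 107 assists.

729 wins, 84 points, 107 assists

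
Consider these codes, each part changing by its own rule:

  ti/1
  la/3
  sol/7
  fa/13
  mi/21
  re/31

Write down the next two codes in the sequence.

Note: ti, la, sol, fa, mi, re → do → ti (runs backward through the solfège scale do→ti).
Second component goes 1, 3, 7, 13, 21, 31 → 43 → 57 (differences are 2, 4, 6, … (increasing by 2 each time)).
Putting the parts together: do/43 and then ti/57.

do/43 then ti/57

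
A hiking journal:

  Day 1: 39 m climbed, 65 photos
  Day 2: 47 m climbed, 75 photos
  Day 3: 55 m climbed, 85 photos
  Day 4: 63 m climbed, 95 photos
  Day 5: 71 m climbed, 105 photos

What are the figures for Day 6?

79 m climbed, 115 photos

M climbed: 39, 47, 55, 63, 71 → 79 (+8 each step).
Photos goes 65, 75, 85, 95, 105 → 115 (+10 each step).
So the next row is 79 m climbed, 115 photos.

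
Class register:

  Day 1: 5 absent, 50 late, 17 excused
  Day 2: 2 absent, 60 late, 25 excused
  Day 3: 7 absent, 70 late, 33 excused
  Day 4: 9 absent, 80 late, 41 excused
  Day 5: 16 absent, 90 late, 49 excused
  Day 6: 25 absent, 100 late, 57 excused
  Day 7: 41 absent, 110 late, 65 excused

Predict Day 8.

For the absent, each term is the sum of the two before it: 5, 2, 7, 9, 16, 25, 41 → 66.
Late: 50, 60, 70, 80, 90, 100, 110 → 120 (+10 each step).
Excused — +8 each step: 17, 25, 33, 41, 49, 57, 65 → 73.
Combining the parts gives 66 absent, 120 late, 73 excused.

66 absent, 120 late, 73 excused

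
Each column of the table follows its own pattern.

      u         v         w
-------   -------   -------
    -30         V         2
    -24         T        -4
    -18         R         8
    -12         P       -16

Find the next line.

-6  N  32

Column u: -30, -24, -18, -12 → -6 (+6 each step).
For the column v, letters move back 2 places in the alphabet: V, T, R, P → N.
Column w: 2, -4, 8, -16 → 32 (×(-2) each step).
So the next line is -6  N  32.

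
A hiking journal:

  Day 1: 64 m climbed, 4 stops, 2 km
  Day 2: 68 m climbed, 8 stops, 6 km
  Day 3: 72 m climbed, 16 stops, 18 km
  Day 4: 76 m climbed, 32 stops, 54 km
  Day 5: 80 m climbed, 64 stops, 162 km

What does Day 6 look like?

84 m climbed, 128 stops, 486 km

For the m climbed, +4 each step: 64, 68, 72, 76, 80 → 84.
Stops: 4, 8, 16, 32, 64 → 128 (×2 each step).
Km: ×3 each step; 2, 6, 18, 54, 162 → 486.
Combining the parts gives 84 m climbed, 128 stops, 486 km.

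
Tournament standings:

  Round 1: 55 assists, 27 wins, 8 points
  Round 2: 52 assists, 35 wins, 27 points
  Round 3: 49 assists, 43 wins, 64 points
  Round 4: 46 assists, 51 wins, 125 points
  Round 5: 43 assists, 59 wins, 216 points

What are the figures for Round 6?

Assists goes 55, 52, 49, 46, 43 → 40 (−3 each step).
Wins: 27, 35, 43, 51, 59 → 67 (+8 each step).
Points: perfect cubes: 2³, 3³, 4³, …, so 8, 27, 64, 125, 216 → 343.
Putting it together: 40 assists, 67 wins, 343 points.

40 assists, 67 wins, 343 points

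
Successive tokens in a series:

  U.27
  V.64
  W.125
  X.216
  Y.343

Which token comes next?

For the letter, letters move forward 1 place in the alphabet: U, V, W, X, Y → Z.
For the second component, perfect cubes: 3³, 4³, 5³, …: 27, 64, 125, 216, 343 → 512.
Putting it together: Z.512.

Z.512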